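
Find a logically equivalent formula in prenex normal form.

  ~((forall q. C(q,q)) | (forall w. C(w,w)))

exists q. exists w. (~C(q,q) & ~C(w,w))

Move each ¬ inward, flipping quantifiers it crosses:
  (exists q. ~C(q,q)) & (exists w. ~C(w,w))
Pull the quantifiers to the front (each side's bound variable is not free in the other side):
  exists q. exists w. (~C(q,q) & ~C(w,w))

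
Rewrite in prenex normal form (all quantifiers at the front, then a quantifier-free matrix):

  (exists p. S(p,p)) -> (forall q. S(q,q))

Eliminate → and ↔ using ¬ and ∨.
  ~(exists p. S(p,p)) | (forall q. S(q,q))
Move each ¬ inward, flipping quantifiers it crosses:
  (forall p. ~S(p,p)) | (forall q. S(q,q))
All bound variables are already distinct, so no renaming is needed.
Extract every quantifier outward, since the variables are now distinct and don't occur free across branches:
  forall p. forall q. (~S(p,p) | S(q,q))

forall p. forall q. (~S(p,p) | S(q,q))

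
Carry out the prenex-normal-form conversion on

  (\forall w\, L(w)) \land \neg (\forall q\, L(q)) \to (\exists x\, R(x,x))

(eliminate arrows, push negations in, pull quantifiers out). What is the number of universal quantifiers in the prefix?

1

First replace A → B with ¬A ∨ B.
  \neg ((\forall w\, L(w)) \land \neg (\forall q\, L(q))) \lor (\exists x\, R(x,x))
Move each ¬ inward, flipping quantifiers it crosses:
  (\exists w\, \neg L(w)) \lor (\forall q\, L(q)) \lor (\exists x\, R(x,x))
All bound variables are already distinct, so no renaming is needed.
Finally move all quantifiers to the prefix:
  \exists w\, \forall q\, \exists x\, (\neg L(w) \lor L(q) \lor R(x,x))
The prefix is \exists w \forall q \exists x: 1 universal, 2 existential.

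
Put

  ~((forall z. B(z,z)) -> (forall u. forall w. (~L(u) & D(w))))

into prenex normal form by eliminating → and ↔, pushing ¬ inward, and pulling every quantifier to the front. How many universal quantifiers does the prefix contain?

Rewrite implications/biconditionals: A → B as ¬A ∨ B.
  ~(~(forall z. B(z,z)) | (forall u. forall w. (~L(u) & D(w))))
Drive negations inward (¬∀x A ≡ ∃x ¬A, ¬∃x A ≡ ∀x ¬A, De Morgan for ∧/∨):
  (forall z. B(z,z)) & (exists u. exists w. (L(u) | ~D(w)))
Pull the quantifiers to the front (each side's bound variable is not free in the other side):
  forall z. exists u. exists w. (B(z,z) & (L(u) | ~D(w)))
The prefix is forall z exists u exists w: 1 universal, 2 existential.

1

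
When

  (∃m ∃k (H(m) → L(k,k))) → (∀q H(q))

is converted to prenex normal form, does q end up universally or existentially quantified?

universal

Eliminate → and ↔ using ¬ and ∨.
  ¬(∃m ∃k (¬H(m) ∨ L(k,k))) ∨ (∀q H(q))
Drive negations inward (¬∀x A ≡ ∃x ¬A, ¬∃x A ≡ ∀x ¬A, De Morgan for ∧/∨):
  (∀m ∀k (H(m) ∧ ¬L(k,k))) ∨ (∀q H(q))
Extract every quantifier outward, since the variables are now distinct and don't occur free across branches:
  ∀m ∀k ∀q (H(m) ∧ ¬L(k,k) ∨ H(q))
The quantifier ∀q sits under an even number of negations (counting the antecedent side of each →), so it remains universal.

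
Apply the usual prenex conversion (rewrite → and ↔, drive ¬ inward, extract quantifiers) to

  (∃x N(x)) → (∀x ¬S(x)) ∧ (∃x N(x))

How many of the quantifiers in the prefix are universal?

First replace A → B with ¬A ∨ B.
  ¬(∃x N(x)) ∨ (∀x ¬S(x)) ∧ (∃x N(x))
Push ¬ through the quantifiers and connectives to reach negation normal form:
  (∀x ¬N(x)) ∨ (∀x ¬S(x)) ∧ (∃x N(x))
Standardize variables apart so no two quantifiers bind the same name: x↦z, x↦v.
  (∀x ¬N(x)) ∨ (∀z ¬S(z)) ∧ (∃v N(v))
Finally move all quantifiers to the prefix:
  ∀x ∀z ∃v (¬N(x) ∨ ¬S(z) ∧ N(v))
The prefix is ∀x ∀z ∃v: 2 universal, 1 existential.

2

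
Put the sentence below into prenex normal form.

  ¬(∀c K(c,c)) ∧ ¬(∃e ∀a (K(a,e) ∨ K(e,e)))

Drive negations inward (¬∀x A ≡ ∃x ¬A, ¬∃x A ≡ ∀x ¬A, De Morgan for ∧/∨):
  (∃c ¬K(c,c)) ∧ (∀e ∃a (¬K(a,e) ∧ ¬K(e,e)))
Finally move all quantifiers to the prefix:
  ∃c ∀e ∃a (¬K(c,c) ∧ ¬K(a,e) ∧ ¬K(e,e))

∃c ∀e ∃a (¬K(c,c) ∧ ¬K(a,e) ∧ ¬K(e,e))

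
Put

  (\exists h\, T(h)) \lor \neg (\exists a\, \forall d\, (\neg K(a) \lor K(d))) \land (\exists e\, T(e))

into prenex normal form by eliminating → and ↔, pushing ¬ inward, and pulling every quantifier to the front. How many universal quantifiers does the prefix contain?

1

Drive negations inward (¬∀x A ≡ ∃x ¬A, ¬∃x A ≡ ∀x ¬A, De Morgan for ∧/∨):
  (\exists h\, T(h)) \lor (\forall a\, \exists d\, (K(a) \land \neg K(d))) \land (\exists e\, T(e))
Finally move all quantifiers to the prefix:
  \exists h\, \forall a\, \exists d\, \exists e\, (T(h) \lor K(a) \land \neg K(d) \land T(e))
The prefix is \exists h \forall a \exists d \exists e: 1 universal, 3 existential.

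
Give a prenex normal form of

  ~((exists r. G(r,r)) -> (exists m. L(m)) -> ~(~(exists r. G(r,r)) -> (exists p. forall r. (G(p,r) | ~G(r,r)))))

exists r. exists m. exists y1. exists p. forall q. (G(r,r) & L(m) & (G(y1,y1) | G(p,q) | ~G(q,q)))

Rewrite implications/biconditionals: A → B as ¬A ∨ B.
  ~(~(exists r. G(r,r)) | ~(exists m. L(m)) | ~(~~(exists r. G(r,r)) | (exists p. forall r. (G(p,r) | ~G(r,r)))))
Move each ¬ inward, flipping quantifiers it crosses:
  (exists r. G(r,r)) & (exists m. L(m)) & ((exists r. G(r,r)) | (exists p. forall r. (G(p,r) | ~G(r,r))))
Standardize variables apart so no two quantifiers bind the same name: r↦y1, r↦q.
  (exists r. G(r,r)) & (exists m. L(m)) & ((exists y1. G(y1,y1)) | (exists p. forall q. (G(p,q) | ~G(q,q))))
Pull the quantifiers to the front (each side's bound variable is not free in the other side):
  exists r. exists m. exists y1. exists p. forall q. (G(r,r) & L(m) & (G(y1,y1) | G(p,q) | ~G(q,q)))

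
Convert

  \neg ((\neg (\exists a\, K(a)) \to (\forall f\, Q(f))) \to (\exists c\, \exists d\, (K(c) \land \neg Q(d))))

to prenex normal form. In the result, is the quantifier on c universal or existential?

universal

First replace A → B with ¬A ∨ B.
  \neg (\neg (\neg \neg (\exists a\, K(a)) \lor (\forall f\, Q(f))) \lor (\exists c\, \exists d\, (K(c) \land \neg Q(d))))
Drive negations inward (¬∀x A ≡ ∃x ¬A, ¬∃x A ≡ ∀x ¬A, De Morgan for ∧/∨):
  ((\exists a\, K(a)) \lor (\forall f\, Q(f))) \land (\forall c\, \forall d\, (\neg K(c) \lor Q(d)))
All bound variables are already distinct, so no renaming is needed.
Finally move all quantifiers to the prefix:
  \exists a\, \forall f\, \forall c\, \forall d\, ((K(a) \lor Q(f)) \land (\neg K(c) \lor Q(d)))
The quantifier \exists c sits under an odd number of negations (counting the antecedent side of each →), so it flips to \forall c.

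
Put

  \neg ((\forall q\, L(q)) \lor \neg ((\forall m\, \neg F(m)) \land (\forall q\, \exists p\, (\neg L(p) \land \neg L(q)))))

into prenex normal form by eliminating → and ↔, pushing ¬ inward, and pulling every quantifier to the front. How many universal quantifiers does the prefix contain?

2

Move each ¬ inward, flipping quantifiers it crosses:
  (\exists q\, \neg L(q)) \land (\forall m\, \neg F(m)) \land (\forall q\, \exists p\, (\neg L(p) \land \neg L(q)))
Standardize variables apart so no two quantifiers bind the same name: q↦u1.
  (\exists q\, \neg L(q)) \land (\forall m\, \neg F(m)) \land (\forall u1\, \exists p\, (\neg L(p) \land \neg L(u1)))
Finally move all quantifiers to the prefix:
  \exists q\, \forall m\, \forall u1\, \exists p\, (\neg L(q) \land \neg F(m) \land \neg L(p) \land \neg L(u1))
The prefix is \exists q \forall m \forall u1 \exists p: 2 universal, 2 existential.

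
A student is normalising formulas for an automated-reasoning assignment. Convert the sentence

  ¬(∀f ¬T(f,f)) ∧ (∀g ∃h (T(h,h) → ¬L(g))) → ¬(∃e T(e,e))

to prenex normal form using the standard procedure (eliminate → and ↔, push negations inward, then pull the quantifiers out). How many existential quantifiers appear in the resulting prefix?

Rewrite implications/biconditionals: A → B as ¬A ∨ B.
  ¬(¬(∀f ¬T(f,f)) ∧ (∀g ∃h (¬T(h,h) ∨ ¬L(g)))) ∨ ¬(∃e T(e,e))
Push ¬ through the quantifiers and connectives to reach negation normal form:
  (∀f ¬T(f,f)) ∨ (∃g ∀h (T(h,h) ∧ L(g))) ∨ (∀e ¬T(e,e))
Pull the quantifiers to the front (each side's bound variable is not free in the other side):
  ∀f ∃g ∀h ∀e (¬T(f,f) ∨ T(h,h) ∧ L(g) ∨ ¬T(e,e))
The prefix is ∀f ∃g ∀h ∀e: 3 universal, 1 existential.

1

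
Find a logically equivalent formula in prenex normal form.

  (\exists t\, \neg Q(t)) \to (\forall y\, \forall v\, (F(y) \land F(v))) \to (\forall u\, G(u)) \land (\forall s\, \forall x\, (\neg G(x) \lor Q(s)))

First replace A → B with ¬A ∨ B.
  \neg (\exists t\, \neg Q(t)) \lor \neg (\forall y\, \forall v\, (F(y) \land F(v))) \lor (\forall u\, G(u)) \land (\forall s\, \forall x\, (\neg G(x) \lor Q(s)))
Drive negations inward (¬∀x A ≡ ∃x ¬A, ¬∃x A ≡ ∀x ¬A, De Morgan for ∧/∨):
  (\forall t\, Q(t)) \lor (\exists y\, \exists v\, (\neg F(y) \lor \neg F(v))) \lor (\forall u\, G(u)) \land (\forall s\, \forall x\, (\neg G(x) \lor Q(s)))
All bound variables are already distinct, so no renaming is needed.
Extract every quantifier outward, since the variables are now distinct and don't occur free across branches:
  \forall t\, \exists y\, \exists v\, \forall u\, \forall s\, \forall x\, (Q(t) \lor \neg F(y) \lor \neg F(v) \lor G(u) \land (\neg G(x) \lor Q(s)))

\forall t\, \exists y\, \exists v\, \forall u\, \forall s\, \forall x\, (Q(t) \lor \neg F(y) \lor \neg F(v) \lor G(u) \land (\neg G(x) \lor Q(s)))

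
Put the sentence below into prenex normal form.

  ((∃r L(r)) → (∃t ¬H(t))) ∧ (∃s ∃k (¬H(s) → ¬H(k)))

∀r ∃t ∃s ∃k ((¬L(r) ∨ ¬H(t)) ∧ (H(s) ∨ ¬H(k)))

Rewrite implications/biconditionals: A → B as ¬A ∨ B.
  (¬(∃r L(r)) ∨ (∃t ¬H(t))) ∧ (∃s ∃k (¬¬H(s) ∨ ¬H(k)))
Push ¬ through the quantifiers and connectives to reach negation normal form:
  ((∀r ¬L(r)) ∨ (∃t ¬H(t))) ∧ (∃s ∃k (H(s) ∨ ¬H(k)))
All bound variables are already distinct, so no renaming is needed.
Pull the quantifiers to the front (each side's bound variable is not free in the other side):
  ∀r ∃t ∃s ∃k ((¬L(r) ∨ ¬H(t)) ∧ (H(s) ∨ ¬H(k)))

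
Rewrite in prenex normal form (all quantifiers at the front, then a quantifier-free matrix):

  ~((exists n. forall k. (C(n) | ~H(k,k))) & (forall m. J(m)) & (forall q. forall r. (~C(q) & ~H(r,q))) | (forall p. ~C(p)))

forall n. exists k. exists m. exists q. exists r. exists p. ((~C(n) & H(k,k) | ~J(m) | C(q) | H(r,q)) & C(p))

Push ¬ through the quantifiers and connectives to reach negation normal form:
  ((forall n. exists k. (~C(n) & H(k,k))) | (exists m. ~J(m)) | (exists q. exists r. (C(q) | H(r,q)))) & (exists p. C(p))
Finally move all quantifiers to the prefix:
  forall n. exists k. exists m. exists q. exists r. exists p. ((~C(n) & H(k,k) | ~J(m) | C(q) | H(r,q)) & C(p))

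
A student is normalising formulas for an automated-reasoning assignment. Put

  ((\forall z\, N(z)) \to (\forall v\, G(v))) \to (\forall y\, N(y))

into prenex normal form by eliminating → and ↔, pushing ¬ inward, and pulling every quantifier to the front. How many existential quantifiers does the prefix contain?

First replace A → B with ¬A ∨ B.
  \neg (\neg (\forall z\, N(z)) \lor (\forall v\, G(v))) \lor (\forall y\, N(y))
Push ¬ through the quantifiers and connectives to reach negation normal form:
  (\forall z\, N(z)) \land (\exists v\, \neg G(v)) \lor (\forall y\, N(y))
All bound variables are already distinct, so no renaming is needed.
Finally move all quantifiers to the prefix:
  \forall z\, \exists v\, \forall y\, (N(z) \land \neg G(v) \lor N(y))
The prefix is \forall z \exists v \forall y: 2 universal, 1 existential.

1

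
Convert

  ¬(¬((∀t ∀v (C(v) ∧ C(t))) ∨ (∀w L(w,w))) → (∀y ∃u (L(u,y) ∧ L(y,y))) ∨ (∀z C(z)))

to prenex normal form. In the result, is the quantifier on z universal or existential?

Eliminate → and ↔ using ¬ and ∨.
  ¬(¬¬((∀t ∀v (C(v) ∧ C(t))) ∨ (∀w L(w,w))) ∨ (∀y ∃u (L(u,y) ∧ L(y,y))) ∨ (∀z C(z)))
Push ¬ through the quantifiers and connectives to reach negation normal form:
  (∃t ∃v (¬C(v) ∨ ¬C(t))) ∧ (∃w ¬L(w,w)) ∧ (∃y ∀u (¬L(u,y) ∨ ¬L(y,y))) ∧ (∃z ¬C(z))
All bound variables are already distinct, so no renaming is needed.
Pull the quantifiers to the front (each side's bound variable is not free in the other side):
  ∃t ∃v ∃w ∃y ∀u ∃z ((¬C(v) ∨ ¬C(t)) ∧ ¬L(w,w) ∧ (¬L(u,y) ∨ ¬L(y,y)) ∧ ¬C(z))
The quantifier ∀z sits under an odd number of negations (counting the antecedent side of each →), so it flips to ∃z.

existential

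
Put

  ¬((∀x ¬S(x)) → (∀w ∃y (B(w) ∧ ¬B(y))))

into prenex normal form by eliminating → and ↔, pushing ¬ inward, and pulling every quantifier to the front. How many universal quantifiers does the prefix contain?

2

Eliminate → and ↔ using ¬ and ∨.
  ¬(¬(∀x ¬S(x)) ∨ (∀w ∃y (B(w) ∧ ¬B(y))))
Push ¬ through the quantifiers and connectives to reach negation normal form:
  (∀x ¬S(x)) ∧ (∃w ∀y (¬B(w) ∨ B(y)))
Finally move all quantifiers to the prefix:
  ∀x ∃w ∀y (¬S(x) ∧ (¬B(w) ∨ B(y)))
The prefix is ∀x ∃w ∀y: 2 universal, 1 existential.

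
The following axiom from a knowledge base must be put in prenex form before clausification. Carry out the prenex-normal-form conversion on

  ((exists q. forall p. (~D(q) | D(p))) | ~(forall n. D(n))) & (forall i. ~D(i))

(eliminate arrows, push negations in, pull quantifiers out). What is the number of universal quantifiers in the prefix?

2

Move each ¬ inward, flipping quantifiers it crosses:
  ((exists q. forall p. (~D(q) | D(p))) | (exists n. ~D(n))) & (forall i. ~D(i))
All bound variables are already distinct, so no renaming is needed.
Pull the quantifiers to the front (each side's bound variable is not free in the other side):
  exists q. forall p. exists n. forall i. ((~D(q) | D(p) | ~D(n)) & ~D(i))
The prefix is exists q forall p exists n forall i: 2 universal, 2 existential.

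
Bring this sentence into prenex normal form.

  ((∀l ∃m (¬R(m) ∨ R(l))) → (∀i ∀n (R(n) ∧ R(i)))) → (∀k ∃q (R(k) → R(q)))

Eliminate → and ↔ using ¬ and ∨.
  ¬(¬(∀l ∃m (¬R(m) ∨ R(l))) ∨ (∀i ∀n (R(n) ∧ R(i)))) ∨ (∀k ∃q (¬R(k) ∨ R(q)))
Push ¬ through the quantifiers and connectives to reach negation normal form:
  (∀l ∃m (¬R(m) ∨ R(l))) ∧ (∃i ∃n (¬R(n) ∨ ¬R(i))) ∨ (∀k ∃q (¬R(k) ∨ R(q)))
All bound variables are already distinct, so no renaming is needed.
Extract every quantifier outward, since the variables are now distinct and don't occur free across branches:
  ∀l ∃m ∃i ∃n ∀k ∃q ((¬R(m) ∨ R(l)) ∧ (¬R(n) ∨ ¬R(i)) ∨ ¬R(k) ∨ R(q))

∀l ∃m ∃i ∃n ∀k ∃q ((¬R(m) ∨ R(l)) ∧ (¬R(n) ∨ ¬R(i)) ∨ ¬R(k) ∨ R(q))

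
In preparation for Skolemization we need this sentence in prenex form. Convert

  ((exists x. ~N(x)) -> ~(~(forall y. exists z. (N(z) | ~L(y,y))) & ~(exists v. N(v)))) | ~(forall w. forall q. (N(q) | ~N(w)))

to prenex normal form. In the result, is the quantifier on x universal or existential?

universal

Rewrite implications/biconditionals: A → B as ¬A ∨ B.
  ~(exists x. ~N(x)) | ~(~(forall y. exists z. (N(z) | ~L(y,y))) & ~(exists v. N(v))) | ~(forall w. forall q. (N(q) | ~N(w)))
Move each ¬ inward, flipping quantifiers it crosses:
  (forall x. N(x)) | (forall y. exists z. (N(z) | ~L(y,y))) | (exists v. N(v)) | (exists w. exists q. (~N(q) & N(w)))
Extract every quantifier outward, since the variables are now distinct and don't occur free across branches:
  forall x. forall y. exists z. exists v. exists w. exists q. (N(x) | N(z) | ~L(y,y) | N(v) | ~N(q) & N(w))
The quantifier exists x sits under an odd number of negations (counting the antecedent side of each →), so it flips to forall x.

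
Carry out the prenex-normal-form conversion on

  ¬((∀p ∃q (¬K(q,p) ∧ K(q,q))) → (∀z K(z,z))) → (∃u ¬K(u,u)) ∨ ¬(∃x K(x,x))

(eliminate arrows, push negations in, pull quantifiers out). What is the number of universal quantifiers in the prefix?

3

Rewrite implications/biconditionals: A → B as ¬A ∨ B.
  ¬¬(¬(∀p ∃q (¬K(q,p) ∧ K(q,q))) ∨ (∀z K(z,z))) ∨ (∃u ¬K(u,u)) ∨ ¬(∃x K(x,x))
Push ¬ through the quantifiers and connectives to reach negation normal form:
  (∃p ∀q (K(q,p) ∨ ¬K(q,q))) ∨ (∀z K(z,z)) ∨ (∃u ¬K(u,u)) ∨ (∀x ¬K(x,x))
All bound variables are already distinct, so no renaming is needed.
Extract every quantifier outward, since the variables are now distinct and don't occur free across branches:
  ∃p ∀q ∀z ∃u ∀x (K(q,p) ∨ ¬K(q,q) ∨ K(z,z) ∨ ¬K(u,u) ∨ ¬K(x,x))
The prefix is ∃p ∀q ∀z ∃u ∀x: 3 universal, 2 existential.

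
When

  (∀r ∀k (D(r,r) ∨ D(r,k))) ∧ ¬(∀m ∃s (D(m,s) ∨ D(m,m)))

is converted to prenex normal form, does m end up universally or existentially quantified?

Drive negations inward (¬∀x A ≡ ∃x ¬A, ¬∃x A ≡ ∀x ¬A, De Morgan for ∧/∨):
  (∀r ∀k (D(r,r) ∨ D(r,k))) ∧ (∃m ∀s (¬D(m,s) ∧ ¬D(m,m)))
Extract every quantifier outward, since the variables are now distinct and don't occur free across branches:
  ∀r ∀k ∃m ∀s ((D(r,r) ∨ D(r,k)) ∧ ¬D(m,s) ∧ ¬D(m,m))
The quantifier ∀m sits under an odd number of negations, so it flips to ∃m.

existential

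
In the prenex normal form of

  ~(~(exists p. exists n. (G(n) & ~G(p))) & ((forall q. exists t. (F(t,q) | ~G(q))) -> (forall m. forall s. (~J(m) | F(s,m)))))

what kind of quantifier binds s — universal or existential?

existential

First replace A → B with ¬A ∨ B.
  ~(~(exists p. exists n. (G(n) & ~G(p))) & (~(forall q. exists t. (F(t,q) | ~G(q))) | (forall m. forall s. (~J(m) | F(s,m)))))
Drive negations inward (¬∀x A ≡ ∃x ¬A, ¬∃x A ≡ ∀x ¬A, De Morgan for ∧/∨):
  (exists p. exists n. (G(n) & ~G(p))) | (forall q. exists t. (F(t,q) | ~G(q))) & (exists m. exists s. (J(m) & ~F(s,m)))
All bound variables are already distinct, so no renaming is needed.
Pull the quantifiers to the front (each side's bound variable is not free in the other side):
  exists p. exists n. forall q. exists t. exists m. exists s. (G(n) & ~G(p) | (F(t,q) | ~G(q)) & J(m) & ~F(s,m))
The quantifier forall s sits under an odd number of negations (counting the antecedent side of each →), so it flips to exists s.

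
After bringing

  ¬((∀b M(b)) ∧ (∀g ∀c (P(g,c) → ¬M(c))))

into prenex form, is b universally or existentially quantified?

Rewrite implications/biconditionals: A → B as ¬A ∨ B.
  ¬((∀b M(b)) ∧ (∀g ∀c (¬P(g,c) ∨ ¬M(c))))
Move each ¬ inward, flipping quantifiers it crosses:
  (∃b ¬M(b)) ∨ (∃g ∃c (P(g,c) ∧ M(c)))
Extract every quantifier outward, since the variables are now distinct and don't occur free across branches:
  ∃b ∃g ∃c (¬M(b) ∨ P(g,c) ∧ M(c))
The quantifier ∀b sits under an odd number of negations (counting the antecedent side of each →), so it flips to ∃b.

existential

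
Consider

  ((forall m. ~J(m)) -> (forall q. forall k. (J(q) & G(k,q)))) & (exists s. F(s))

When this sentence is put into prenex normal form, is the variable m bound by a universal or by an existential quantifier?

existential

Rewrite implications/biconditionals: A → B as ¬A ∨ B.
  (~(forall m. ~J(m)) | (forall q. forall k. (J(q) & G(k,q)))) & (exists s. F(s))
Move each ¬ inward, flipping quantifiers it crosses:
  ((exists m. J(m)) | (forall q. forall k. (J(q) & G(k,q)))) & (exists s. F(s))
All bound variables are already distinct, so no renaming is needed.
Finally move all quantifiers to the prefix:
  exists m. forall q. forall k. exists s. ((J(m) | J(q) & G(k,q)) & F(s))
The quantifier forall m sits under an odd number of negations (counting the antecedent side of each →), so it flips to exists m.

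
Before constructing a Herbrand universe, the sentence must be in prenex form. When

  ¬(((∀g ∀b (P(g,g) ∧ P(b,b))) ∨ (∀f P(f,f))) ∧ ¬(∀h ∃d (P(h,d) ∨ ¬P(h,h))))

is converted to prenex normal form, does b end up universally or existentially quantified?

Drive negations inward (¬∀x A ≡ ∃x ¬A, ¬∃x A ≡ ∀x ¬A, De Morgan for ∧/∨):
  (∃g ∃b (¬P(g,g) ∨ ¬P(b,b))) ∧ (∃f ¬P(f,f)) ∨ (∀h ∃d (P(h,d) ∨ ¬P(h,h)))
Pull the quantifiers to the front (each side's bound variable is not free in the other side):
  ∃g ∃b ∃f ∀h ∃d ((¬P(g,g) ∨ ¬P(b,b)) ∧ ¬P(f,f) ∨ P(h,d) ∨ ¬P(h,h))
The quantifier ∀b sits under an odd number of negations, so it flips to ∃b.

existential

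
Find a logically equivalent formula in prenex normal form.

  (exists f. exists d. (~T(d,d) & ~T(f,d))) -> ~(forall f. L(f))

Rewrite implications/biconditionals: A → B as ¬A ∨ B.
  ~(exists f. exists d. (~T(d,d) & ~T(f,d))) | ~(forall f. L(f))
Push ¬ through the quantifiers and connectives to reach negation normal form:
  (forall f. forall d. (T(d,d) | T(f,d))) | (exists f. ~L(f))
Give each quantifier a distinct variable: f↦w.
  (forall f. forall d. (T(d,d) | T(f,d))) | (exists w. ~L(w))
Pull the quantifiers to the front (each side's bound variable is not free in the other side):
  forall f. forall d. exists w. (T(d,d) | T(f,d) | ~L(w))

forall f. forall d. exists w. (T(d,d) | T(f,d) | ~L(w))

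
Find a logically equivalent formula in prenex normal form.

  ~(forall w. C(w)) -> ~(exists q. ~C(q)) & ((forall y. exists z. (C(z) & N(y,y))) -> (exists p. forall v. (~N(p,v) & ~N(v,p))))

forall w. forall q. exists y. forall z. exists p. forall v. (C(w) | C(q) & (~C(z) | ~N(y,y) | ~N(p,v) & ~N(v,p)))

Eliminate → and ↔ using ¬ and ∨.
  ~~(forall w. C(w)) | ~(exists q. ~C(q)) & (~(forall y. exists z. (C(z) & N(y,y))) | (exists p. forall v. (~N(p,v) & ~N(v,p))))
Drive negations inward (¬∀x A ≡ ∃x ¬A, ¬∃x A ≡ ∀x ¬A, De Morgan for ∧/∨):
  (forall w. C(w)) | (forall q. C(q)) & ((exists y. forall z. (~C(z) | ~N(y,y))) | (exists p. forall v. (~N(p,v) & ~N(v,p))))
Pull the quantifiers to the front (each side's bound variable is not free in the other side):
  forall w. forall q. exists y. forall z. exists p. forall v. (C(w) | C(q) & (~C(z) | ~N(y,y) | ~N(p,v) & ~N(v,p)))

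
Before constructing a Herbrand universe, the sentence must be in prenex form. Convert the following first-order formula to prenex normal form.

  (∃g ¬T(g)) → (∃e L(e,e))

Eliminate → and ↔ using ¬ and ∨.
  ¬(∃g ¬T(g)) ∨ (∃e L(e,e))
Push ¬ through the quantifiers and connectives to reach negation normal form:
  (∀g T(g)) ∨ (∃e L(e,e))
All bound variables are already distinct, so no renaming is needed.
Pull the quantifiers to the front (each side's bound variable is not free in the other side):
  ∀g ∃e (T(g) ∨ L(e,e))

∀g ∃e (T(g) ∨ L(e,e))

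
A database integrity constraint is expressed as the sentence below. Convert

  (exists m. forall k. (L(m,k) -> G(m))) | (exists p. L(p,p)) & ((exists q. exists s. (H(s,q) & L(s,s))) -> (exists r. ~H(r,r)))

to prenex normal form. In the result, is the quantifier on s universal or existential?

universal

First replace A → B with ¬A ∨ B.
  (exists m. forall k. (~L(m,k) | G(m))) | (exists p. L(p,p)) & (~(exists q. exists s. (H(s,q) & L(s,s))) | (exists r. ~H(r,r)))
Drive negations inward (¬∀x A ≡ ∃x ¬A, ¬∃x A ≡ ∀x ¬A, De Morgan for ∧/∨):
  (exists m. forall k. (~L(m,k) | G(m))) | (exists p. L(p,p)) & ((forall q. forall s. (~H(s,q) | ~L(s,s))) | (exists r. ~H(r,r)))
All bound variables are already distinct, so no renaming is needed.
Finally move all quantifiers to the prefix:
  exists m. forall k. exists p. forall q. forall s. exists r. (~L(m,k) | G(m) | L(p,p) & (~H(s,q) | ~L(s,s) | ~H(r,r)))
The quantifier exists s sits under an odd number of negations (counting the antecedent side of each →), so it flips to forall s.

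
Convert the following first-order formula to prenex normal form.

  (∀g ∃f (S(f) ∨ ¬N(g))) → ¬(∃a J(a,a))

Rewrite implications/biconditionals: A → B as ¬A ∨ B.
  ¬(∀g ∃f (S(f) ∨ ¬N(g))) ∨ ¬(∃a J(a,a))
Drive negations inward (¬∀x A ≡ ∃x ¬A, ¬∃x A ≡ ∀x ¬A, De Morgan for ∧/∨):
  (∃g ∀f (¬S(f) ∧ N(g))) ∨ (∀a ¬J(a,a))
All bound variables are already distinct, so no renaming is needed.
Pull the quantifiers to the front (each side's bound variable is not free in the other side):
  ∃g ∀f ∀a (¬S(f) ∧ N(g) ∨ ¬J(a,a))

∃g ∀f ∀a (¬S(f) ∧ N(g) ∨ ¬J(a,a))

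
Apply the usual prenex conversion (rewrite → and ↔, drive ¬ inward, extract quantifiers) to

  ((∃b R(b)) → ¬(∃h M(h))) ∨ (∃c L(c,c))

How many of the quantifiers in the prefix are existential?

Eliminate → and ↔ using ¬ and ∨.
  ¬(∃b R(b)) ∨ ¬(∃h M(h)) ∨ (∃c L(c,c))
Push ¬ through the quantifiers and connectives to reach negation normal form:
  (∀b ¬R(b)) ∨ (∀h ¬M(h)) ∨ (∃c L(c,c))
All bound variables are already distinct, so no renaming is needed.
Extract every quantifier outward, since the variables are now distinct and don't occur free across branches:
  ∀b ∀h ∃c (¬R(b) ∨ ¬M(h) ∨ L(c,c))
The prefix is ∀b ∀h ∃c: 2 universal, 1 existential.

1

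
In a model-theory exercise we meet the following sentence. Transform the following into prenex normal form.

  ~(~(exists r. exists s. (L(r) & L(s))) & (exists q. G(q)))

exists r. exists s. forall q. (L(r) & L(s) | ~G(q))

Drive negations inward (¬∀x A ≡ ∃x ¬A, ¬∃x A ≡ ∀x ¬A, De Morgan for ∧/∨):
  (exists r. exists s. (L(r) & L(s))) | (forall q. ~G(q))
All bound variables are already distinct, so no renaming is needed.
Pull the quantifiers to the front (each side's bound variable is not free in the other side):
  exists r. exists s. forall q. (L(r) & L(s) | ~G(q))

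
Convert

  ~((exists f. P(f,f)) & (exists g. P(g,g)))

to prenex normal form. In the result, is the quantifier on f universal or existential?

Drive negations inward (¬∀x A ≡ ∃x ¬A, ¬∃x A ≡ ∀x ¬A, De Morgan for ∧/∨):
  (forall f. ~P(f,f)) | (forall g. ~P(g,g))
All bound variables are already distinct, so no renaming is needed.
Pull the quantifiers to the front (each side's bound variable is not free in the other side):
  forall f. forall g. (~P(f,f) | ~P(g,g))
The quantifier exists f sits under an odd number of negations, so it flips to forall f.

universal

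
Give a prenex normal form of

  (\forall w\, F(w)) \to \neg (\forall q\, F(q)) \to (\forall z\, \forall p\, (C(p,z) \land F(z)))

\exists w\, \forall q\, \forall z\, \forall p\, (\neg F(w) \lor F(q) \lor C(p,z) \land F(z))

Rewrite implications/biconditionals: A → B as ¬A ∨ B.
  \neg (\forall w\, F(w)) \lor \neg \neg (\forall q\, F(q)) \lor (\forall z\, \forall p\, (C(p,z) \land F(z)))
Move each ¬ inward, flipping quantifiers it crosses:
  (\exists w\, \neg F(w)) \lor (\forall q\, F(q)) \lor (\forall z\, \forall p\, (C(p,z) \land F(z)))
All bound variables are already distinct, so no renaming is needed.
Pull the quantifiers to the front (each side's bound variable is not free in the other side):
  \exists w\, \forall q\, \forall z\, \forall p\, (\neg F(w) \lor F(q) \lor C(p,z) \land F(z))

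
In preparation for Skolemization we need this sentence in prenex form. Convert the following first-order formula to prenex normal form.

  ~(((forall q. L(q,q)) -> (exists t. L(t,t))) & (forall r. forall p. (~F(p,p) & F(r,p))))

forall q. forall t. exists r. exists p. (L(q,q) & ~L(t,t) | F(p,p) | ~F(r,p))

First replace A → B with ¬A ∨ B.
  ~((~(forall q. L(q,q)) | (exists t. L(t,t))) & (forall r. forall p. (~F(p,p) & F(r,p))))
Push ¬ through the quantifiers and connectives to reach negation normal form:
  (forall q. L(q,q)) & (forall t. ~L(t,t)) | (exists r. exists p. (F(p,p) | ~F(r,p)))
All bound variables are already distinct, so no renaming is needed.
Pull the quantifiers to the front (each side's bound variable is not free in the other side):
  forall q. forall t. exists r. exists p. (L(q,q) & ~L(t,t) | F(p,p) | ~F(r,p))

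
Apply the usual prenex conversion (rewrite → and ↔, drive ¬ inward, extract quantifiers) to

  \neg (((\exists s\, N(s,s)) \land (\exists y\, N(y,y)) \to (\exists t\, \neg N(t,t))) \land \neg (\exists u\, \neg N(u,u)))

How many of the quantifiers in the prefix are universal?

Eliminate → and ↔ using ¬ and ∨.
  \neg ((\neg ((\exists s\, N(s,s)) \land (\exists y\, N(y,y))) \lor (\exists t\, \neg N(t,t))) \land \neg (\exists u\, \neg N(u,u)))
Push ¬ through the quantifiers and connectives to reach negation normal form:
  (\exists s\, N(s,s)) \land (\exists y\, N(y,y)) \land (\forall t\, N(t,t)) \lor (\exists u\, \neg N(u,u))
All bound variables are already distinct, so no renaming is needed.
Pull the quantifiers to the front (each side's bound variable is not free in the other side):
  \exists s\, \exists y\, \forall t\, \exists u\, (N(s,s) \land N(y,y) \land N(t,t) \lor \neg N(u,u))
The prefix is \exists s \exists y \forall t \exists u: 1 universal, 3 existential.

1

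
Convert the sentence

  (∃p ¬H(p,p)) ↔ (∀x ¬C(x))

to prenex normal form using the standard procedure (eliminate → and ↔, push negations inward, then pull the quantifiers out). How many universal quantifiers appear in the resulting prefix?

2

Eliminate → and ↔ using ¬ and ∨; A ↔ B as (¬A ∨ B) ∧ (¬B ∨ A).
  (¬(∃p ¬H(p,p)) ∨ (∀x ¬C(x))) ∧ (¬(∀x ¬C(x)) ∨ (∃p ¬H(p,p)))
Push ¬ through the quantifiers and connectives to reach negation normal form:
  ((∀p H(p,p)) ∨ (∀x ¬C(x))) ∧ ((∃x C(x)) ∨ (∃p ¬H(p,p)))
Rename bound variables to avoid capture: x↦x1, p↦z.
  ((∀p H(p,p)) ∨ (∀x ¬C(x))) ∧ ((∃x1 C(x1)) ∨ (∃z ¬H(z,z)))
Finally move all quantifiers to the prefix:
  ∀p ∀x ∃x1 ∃z ((H(p,p) ∨ ¬C(x)) ∧ (C(x1) ∨ ¬H(z,z)))
The prefix is ∀p ∀x ∃x1 ∃z: 2 universal, 2 existential.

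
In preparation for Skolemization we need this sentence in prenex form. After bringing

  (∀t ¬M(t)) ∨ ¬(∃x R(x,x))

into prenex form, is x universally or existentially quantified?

Drive negations inward (¬∀x A ≡ ∃x ¬A, ¬∃x A ≡ ∀x ¬A, De Morgan for ∧/∨):
  (∀t ¬M(t)) ∨ (∀x ¬R(x,x))
All bound variables are already distinct, so no renaming is needed.
Pull the quantifiers to the front (each side's bound variable is not free in the other side):
  ∀t ∀x (¬M(t) ∨ ¬R(x,x))
The quantifier ∃x sits under an odd number of negations, so it flips to ∀x.

universal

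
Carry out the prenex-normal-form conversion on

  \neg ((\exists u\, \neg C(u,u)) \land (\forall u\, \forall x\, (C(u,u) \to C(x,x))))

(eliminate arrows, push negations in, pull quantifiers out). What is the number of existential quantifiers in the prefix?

First replace A → B with ¬A ∨ B.
  \neg ((\exists u\, \neg C(u,u)) \land (\forall u\, \forall x\, (\neg C(u,u) \lor C(x,x))))
Drive negations inward (¬∀x A ≡ ∃x ¬A, ¬∃x A ≡ ∀x ¬A, De Morgan for ∧/∨):
  (\forall u\, C(u,u)) \lor (\exists u\, \exists x\, (C(u,u) \land \neg C(x,x)))
Standardize variables apart so no two quantifiers bind the same name: u↦z1.
  (\forall u\, C(u,u)) \lor (\exists z1\, \exists x\, (C(z1,z1) \land \neg C(x,x)))
Finally move all quantifiers to the prefix:
  \forall u\, \exists z1\, \exists x\, (C(u,u) \lor C(z1,z1) \land \neg C(x,x))
The prefix is \forall u \exists z1 \exists x: 1 universal, 2 existential.

2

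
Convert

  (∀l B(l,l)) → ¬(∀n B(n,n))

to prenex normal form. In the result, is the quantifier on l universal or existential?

existential

First replace A → B with ¬A ∨ B.
  ¬(∀l B(l,l)) ∨ ¬(∀n B(n,n))
Push ¬ through the quantifiers and connectives to reach negation normal form:
  (∃l ¬B(l,l)) ∨ (∃n ¬B(n,n))
Finally move all quantifiers to the prefix:
  ∃l ∃n (¬B(l,l) ∨ ¬B(n,n))
The quantifier ∀l sits under an odd number of negations (counting the antecedent side of each →), so it flips to ∃l.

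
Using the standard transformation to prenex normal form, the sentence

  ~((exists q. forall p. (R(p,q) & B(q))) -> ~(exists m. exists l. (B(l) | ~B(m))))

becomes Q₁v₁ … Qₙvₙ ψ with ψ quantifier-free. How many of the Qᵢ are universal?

1

First replace A → B with ¬A ∨ B.
  ~(~(exists q. forall p. (R(p,q) & B(q))) | ~(exists m. exists l. (B(l) | ~B(m))))
Drive negations inward (¬∀x A ≡ ∃x ¬A, ¬∃x A ≡ ∀x ¬A, De Morgan for ∧/∨):
  (exists q. forall p. (R(p,q) & B(q))) & (exists m. exists l. (B(l) | ~B(m)))
Finally move all quantifiers to the prefix:
  exists q. forall p. exists m. exists l. (R(p,q) & B(q) & (B(l) | ~B(m)))
The prefix is exists q forall p exists m exists l: 1 universal, 3 existential.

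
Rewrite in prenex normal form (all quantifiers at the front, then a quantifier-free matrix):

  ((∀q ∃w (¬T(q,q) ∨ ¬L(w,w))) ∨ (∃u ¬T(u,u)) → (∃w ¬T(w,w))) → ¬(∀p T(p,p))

Eliminate → and ↔ using ¬ and ∨.
  ¬(¬((∀q ∃w (¬T(q,q) ∨ ¬L(w,w))) ∨ (∃u ¬T(u,u))) ∨ (∃w ¬T(w,w))) ∨ ¬(∀p T(p,p))
Move each ¬ inward, flipping quantifiers it crosses:
  ((∀q ∃w (¬T(q,q) ∨ ¬L(w,w))) ∨ (∃u ¬T(u,u))) ∧ (∀w T(w,w)) ∨ (∃p ¬T(p,p))
Rename bound variables to avoid capture: w↦c.
  ((∀q ∃w (¬T(q,q) ∨ ¬L(w,w))) ∨ (∃u ¬T(u,u))) ∧ (∀c T(c,c)) ∨ (∃p ¬T(p,p))
Extract every quantifier outward, since the variables are now distinct and don't occur free across branches:
  ∀q ∃w ∃u ∀c ∃p ((¬T(q,q) ∨ ¬L(w,w) ∨ ¬T(u,u)) ∧ T(c,c) ∨ ¬T(p,p))

∀q ∃w ∃u ∀c ∃p ((¬T(q,q) ∨ ¬L(w,w) ∨ ¬T(u,u)) ∧ T(c,c) ∨ ¬T(p,p))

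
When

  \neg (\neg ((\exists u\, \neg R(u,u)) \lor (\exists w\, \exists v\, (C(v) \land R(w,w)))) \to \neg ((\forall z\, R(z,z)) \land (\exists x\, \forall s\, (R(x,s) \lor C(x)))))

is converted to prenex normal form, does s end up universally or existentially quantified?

universal

Rewrite implications/biconditionals: A → B as ¬A ∨ B.
  \neg (\neg \neg ((\exists u\, \neg R(u,u)) \lor (\exists w\, \exists v\, (C(v) \land R(w,w)))) \lor \neg ((\forall z\, R(z,z)) \land (\exists x\, \forall s\, (R(x,s) \lor C(x)))))
Move each ¬ inward, flipping quantifiers it crosses:
  (\forall u\, R(u,u)) \land (\forall w\, \forall v\, (\neg C(v) \lor \neg R(w,w))) \land (\forall z\, R(z,z)) \land (\exists x\, \forall s\, (R(x,s) \lor C(x)))
Pull the quantifiers to the front (each side's bound variable is not free in the other side):
  \forall u\, \forall w\, \forall v\, \forall z\, \exists x\, \forall s\, (R(u,u) \land (\neg C(v) \lor \neg R(w,w)) \land R(z,z) \land (R(x,s) \lor C(x)))
The quantifier \forall s sits under an even number of negations (counting the antecedent side of each →), so it remains universal.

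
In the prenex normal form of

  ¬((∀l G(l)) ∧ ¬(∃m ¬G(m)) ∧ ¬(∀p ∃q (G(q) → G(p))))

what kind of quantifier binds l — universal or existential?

Eliminate → and ↔ using ¬ and ∨.
  ¬((∀l G(l)) ∧ ¬(∃m ¬G(m)) ∧ ¬(∀p ∃q (¬G(q) ∨ G(p))))
Drive negations inward (¬∀x A ≡ ∃x ¬A, ¬∃x A ≡ ∀x ¬A, De Morgan for ∧/∨):
  (∃l ¬G(l)) ∨ (∃m ¬G(m)) ∨ (∀p ∃q (¬G(q) ∨ G(p)))
Pull the quantifiers to the front (each side's bound variable is not free in the other side):
  ∃l ∃m ∀p ∃q (¬G(l) ∨ ¬G(m) ∨ ¬G(q) ∨ G(p))
The quantifier ∀l sits under an odd number of negations (counting the antecedent side of each →), so it flips to ∃l.

existential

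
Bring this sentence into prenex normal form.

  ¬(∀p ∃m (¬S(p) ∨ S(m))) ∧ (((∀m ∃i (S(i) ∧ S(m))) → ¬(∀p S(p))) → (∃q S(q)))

First replace A → B with ¬A ∨ B.
  ¬(∀p ∃m (¬S(p) ∨ S(m))) ∧ (¬(¬(∀m ∃i (S(i) ∧ S(m))) ∨ ¬(∀p S(p))) ∨ (∃q S(q)))
Drive negations inward (¬∀x A ≡ ∃x ¬A, ¬∃x A ≡ ∀x ¬A, De Morgan for ∧/∨):
  (∃p ∀m (S(p) ∧ ¬S(m))) ∧ ((∀m ∃i (S(i) ∧ S(m))) ∧ (∀p S(p)) ∨ (∃q S(q)))
Standardize variables apart so no two quantifiers bind the same name: m↦u1, p↦x1.
  (∃p ∀m (S(p) ∧ ¬S(m))) ∧ ((∀u1 ∃i (S(i) ∧ S(u1))) ∧ (∀x1 S(x1)) ∨ (∃q S(q)))
Pull the quantifiers to the front (each side's bound variable is not free in the other side):
  ∃p ∀m ∀u1 ∃i ∀x1 ∃q (S(p) ∧ ¬S(m) ∧ (S(i) ∧ S(u1) ∧ S(x1) ∨ S(q)))

∃p ∀m ∀u1 ∃i ∀x1 ∃q (S(p) ∧ ¬S(m) ∧ (S(i) ∧ S(u1) ∧ S(x1) ∨ S(q)))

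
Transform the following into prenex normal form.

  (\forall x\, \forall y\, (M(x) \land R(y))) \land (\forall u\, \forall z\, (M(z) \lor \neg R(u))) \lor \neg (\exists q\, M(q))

Drive negations inward (¬∀x A ≡ ∃x ¬A, ¬∃x A ≡ ∀x ¬A, De Morgan for ∧/∨):
  (\forall x\, \forall y\, (M(x) \land R(y))) \land (\forall u\, \forall z\, (M(z) \lor \neg R(u))) \lor (\forall q\, \neg M(q))
Pull the quantifiers to the front (each side's bound variable is not free in the other side):
  \forall x\, \forall y\, \forall u\, \forall z\, \forall q\, (M(x) \land R(y) \land (M(z) \lor \neg R(u)) \lor \neg M(q))

\forall x\, \forall y\, \forall u\, \forall z\, \forall q\, (M(x) \land R(y) \land (M(z) \lor \neg R(u)) \lor \neg M(q))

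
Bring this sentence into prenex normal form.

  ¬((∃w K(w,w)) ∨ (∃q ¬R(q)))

∀w ∀q (¬K(w,w) ∧ R(q))

Drive negations inward (¬∀x A ≡ ∃x ¬A, ¬∃x A ≡ ∀x ¬A, De Morgan for ∧/∨):
  (∀w ¬K(w,w)) ∧ (∀q R(q))
Extract every quantifier outward, since the variables are now distinct and don't occur free across branches:
  ∀w ∀q (¬K(w,w) ∧ R(q))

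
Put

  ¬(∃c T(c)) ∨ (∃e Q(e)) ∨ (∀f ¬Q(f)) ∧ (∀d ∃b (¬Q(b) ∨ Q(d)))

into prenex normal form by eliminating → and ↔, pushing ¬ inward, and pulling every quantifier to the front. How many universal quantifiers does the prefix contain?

3

Move each ¬ inward, flipping quantifiers it crosses:
  (∀c ¬T(c)) ∨ (∃e Q(e)) ∨ (∀f ¬Q(f)) ∧ (∀d ∃b (¬Q(b) ∨ Q(d)))
Extract every quantifier outward, since the variables are now distinct and don't occur free across branches:
  ∀c ∃e ∀f ∀d ∃b (¬T(c) ∨ Q(e) ∨ ¬Q(f) ∧ (¬Q(b) ∨ Q(d)))
The prefix is ∀c ∃e ∀f ∀d ∃b: 3 universal, 2 existential.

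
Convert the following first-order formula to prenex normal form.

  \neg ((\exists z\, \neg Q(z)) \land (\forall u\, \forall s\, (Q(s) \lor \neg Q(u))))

\forall z\, \exists u\, \exists s\, (Q(z) \lor \neg Q(s) \land Q(u))

Drive negations inward (¬∀x A ≡ ∃x ¬A, ¬∃x A ≡ ∀x ¬A, De Morgan for ∧/∨):
  (\forall z\, Q(z)) \lor (\exists u\, \exists s\, (\neg Q(s) \land Q(u)))
Pull the quantifiers to the front (each side's bound variable is not free in the other side):
  \forall z\, \exists u\, \exists s\, (Q(z) \lor \neg Q(s) \land Q(u))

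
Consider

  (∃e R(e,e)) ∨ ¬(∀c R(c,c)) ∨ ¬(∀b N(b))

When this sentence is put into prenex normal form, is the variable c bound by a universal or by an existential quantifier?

existential

Push ¬ through the quantifiers and connectives to reach negation normal form:
  (∃e R(e,e)) ∨ (∃c ¬R(c,c)) ∨ (∃b ¬N(b))
All bound variables are already distinct, so no renaming is needed.
Finally move all quantifiers to the prefix:
  ∃e ∃c ∃b (R(e,e) ∨ ¬R(c,c) ∨ ¬N(b))
The quantifier ∀c sits under an odd number of negations, so it flips to ∃c.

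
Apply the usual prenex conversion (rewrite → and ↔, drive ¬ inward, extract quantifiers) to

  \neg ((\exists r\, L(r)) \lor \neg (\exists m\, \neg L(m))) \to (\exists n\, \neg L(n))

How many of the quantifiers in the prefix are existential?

2

Eliminate → and ↔ using ¬ and ∨.
  \neg \neg ((\exists r\, L(r)) \lor \neg (\exists m\, \neg L(m))) \lor (\exists n\, \neg L(n))
Move each ¬ inward, flipping quantifiers it crosses:
  (\exists r\, L(r)) \lor (\forall m\, L(m)) \lor (\exists n\, \neg L(n))
Finally move all quantifiers to the prefix:
  \exists r\, \forall m\, \exists n\, (L(r) \lor L(m) \lor \neg L(n))
The prefix is \exists r \forall m \exists n: 1 universal, 2 existential.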